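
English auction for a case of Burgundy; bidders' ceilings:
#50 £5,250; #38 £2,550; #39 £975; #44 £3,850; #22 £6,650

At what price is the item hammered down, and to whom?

#22 wins at £5,250

Sorting limits: 6,650 (#22) > 5,250 (#50) > 3,850 (#44) > 2,550 (#38) > 975 (#39)
Once the price passes £5,250, only #22 is left; the hammer falls at #50's limit of £5,250.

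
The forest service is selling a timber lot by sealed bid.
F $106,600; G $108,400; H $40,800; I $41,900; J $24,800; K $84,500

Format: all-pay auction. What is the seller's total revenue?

Sorting bids: 108,400 (G) > 106,600 (F) > 84,500 (K) > 41,900 (I) > 40,800 (H) > 24,800 (J)
Every bidder forfeits their bid regardless of winning.
Revenue = 106,600 + 108,400 + 40,800 + 41,900 + 24,800 + 84,500 = $407,000.

Total revenue: $407,000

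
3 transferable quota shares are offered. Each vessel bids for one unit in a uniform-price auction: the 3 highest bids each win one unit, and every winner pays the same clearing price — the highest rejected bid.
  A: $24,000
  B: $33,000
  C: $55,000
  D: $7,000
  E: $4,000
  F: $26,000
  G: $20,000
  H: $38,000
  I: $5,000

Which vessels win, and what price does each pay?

C, H, B; each pays $26,000

Ordering the bids: 55,000 (C), 38,000 (H), 33,000 (B), 26,000 (F), 24,000 (A), …
The 3 highest are C, H, B.
Clearing price = highest rejected bid = $26,000.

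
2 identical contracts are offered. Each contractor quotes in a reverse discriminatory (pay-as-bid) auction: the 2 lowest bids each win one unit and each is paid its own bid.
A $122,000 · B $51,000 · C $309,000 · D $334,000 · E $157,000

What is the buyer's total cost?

Ordering the bids: 51,000 (B), 122,000 (A), 157,000 (E), 309,000 (C), …
The 2 lowest are B, A.
Total cost = 51,000 + 122,000 = $173,000.

Total cost: $173,000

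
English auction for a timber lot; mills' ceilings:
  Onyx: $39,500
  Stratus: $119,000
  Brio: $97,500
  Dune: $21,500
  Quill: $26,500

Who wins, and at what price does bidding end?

Stratus wins at $97,500

Ascending (English) auction: the price rises until one bidder remains; the winner pays the price at which the last rival dropped out.
Limits in order: 119,000 (Stratus) > 97,500 (Brio) > 39,500 (Onyx) > 26,500 (Quill) > 21,500 (Dune)
Bidding ends when Brio exits at $97,500; Stratus takes it.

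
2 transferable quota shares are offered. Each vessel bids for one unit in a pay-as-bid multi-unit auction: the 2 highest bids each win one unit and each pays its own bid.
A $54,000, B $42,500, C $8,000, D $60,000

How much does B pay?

B pays $0

Sorting: 60,000 (D), 54,000 (A), 42,500 (B), 8,000 (C)
The 2 highest are D, A.
B does not win → $0.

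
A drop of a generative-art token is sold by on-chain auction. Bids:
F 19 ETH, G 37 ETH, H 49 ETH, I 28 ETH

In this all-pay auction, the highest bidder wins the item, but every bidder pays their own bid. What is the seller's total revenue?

Total revenue: 133 ETH

Bids in order: 49 (H) > 37 (G) > 28 (I) > 19 (F)
H wins with the top bid; all bids are sunk regardless.
Every bidder forfeits their bid regardless of winning.
Revenue = 19 + 37 + 49 + 28 = 133 ETH.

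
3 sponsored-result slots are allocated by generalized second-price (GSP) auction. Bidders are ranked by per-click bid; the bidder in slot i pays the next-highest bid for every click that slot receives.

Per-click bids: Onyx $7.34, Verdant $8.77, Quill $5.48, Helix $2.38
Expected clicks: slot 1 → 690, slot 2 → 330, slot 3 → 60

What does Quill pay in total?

Quill pays $142.80

Per-click bids in order: $8.77 (Verdant) > $7.34 (Onyx) > $5.48 (Quill) > $2.38 (Helix)
Quill holds slot 3 → pays next bid $2.38 × 60 clicks = $142.80.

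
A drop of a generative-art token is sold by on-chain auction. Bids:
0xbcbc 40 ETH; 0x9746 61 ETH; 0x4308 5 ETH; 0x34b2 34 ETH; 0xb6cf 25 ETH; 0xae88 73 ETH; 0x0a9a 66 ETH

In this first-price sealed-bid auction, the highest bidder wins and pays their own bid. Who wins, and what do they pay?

0xae88 pays 73 ETH

Bids ranked: 73 (0xae88) > 66 (0x0a9a) > 61 (0x9746) > 40 (0xbcbc) > 34 (0x34b2) > 25 (0xb6cf) > …
0xae88 is highest → pays own bid, 73 ETH.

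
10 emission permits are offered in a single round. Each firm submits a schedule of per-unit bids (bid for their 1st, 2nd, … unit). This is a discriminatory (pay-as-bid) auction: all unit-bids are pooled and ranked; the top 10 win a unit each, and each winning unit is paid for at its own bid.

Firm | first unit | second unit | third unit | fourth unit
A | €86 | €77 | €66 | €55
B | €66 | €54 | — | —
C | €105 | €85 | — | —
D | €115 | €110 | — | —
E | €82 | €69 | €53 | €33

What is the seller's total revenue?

All unit-bids, highest first — top 10: 115 (D-1), 110 (D-2), 105 (C-1), 86 (A-1), 85 (C-2), 82 (E-1), 77 (A-2), 69 (E-2), 66 (A-3), 66 (B-1)
Next rejected bid: €55 (not a price — pay-as-bid).
Each winning unit pays its own bid.
Revenue = 115 + 110 + 105 + 86 + 85 + 82 + 77 + 69 + 66 + 66 = €861.

Total revenue: €861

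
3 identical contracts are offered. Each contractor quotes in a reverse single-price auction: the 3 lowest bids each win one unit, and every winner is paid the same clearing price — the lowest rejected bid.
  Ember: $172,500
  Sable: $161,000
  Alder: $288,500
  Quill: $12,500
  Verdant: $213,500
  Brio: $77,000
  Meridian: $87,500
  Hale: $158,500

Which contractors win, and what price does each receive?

Ordering the bids: 12,500 (Quill), 77,000 (Brio), 87,500 (Meridian), 158,500 (Hale), 161,000 (Sable), …
Lowest 3: Quill, Brio, Meridian.
Clearing price = lowest rejected bid = $158,500.

Quill, Brio, Meridian; each is paid $158,500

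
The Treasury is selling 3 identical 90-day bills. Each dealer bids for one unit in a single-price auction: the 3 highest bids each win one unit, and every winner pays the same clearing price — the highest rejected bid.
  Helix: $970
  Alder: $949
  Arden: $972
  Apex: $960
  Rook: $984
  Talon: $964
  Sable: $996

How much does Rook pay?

Bids ranked high→low: 996 (Sable), 984 (Rook), 972 (Arden), 970 (Helix), 964 (Talon), …
The 3 highest are Sable, Rook, Arden.
Highest unsuccessful bid: $970 → clearing price.
Rook wins → pays $970.

Rook pays $970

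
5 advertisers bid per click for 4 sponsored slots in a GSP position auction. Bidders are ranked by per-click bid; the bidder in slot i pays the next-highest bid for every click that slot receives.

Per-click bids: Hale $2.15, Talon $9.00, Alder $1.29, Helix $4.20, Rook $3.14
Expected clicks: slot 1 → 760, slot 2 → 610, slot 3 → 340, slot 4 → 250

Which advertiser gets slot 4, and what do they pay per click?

Per-click bids in order: $9.00 (Talon) > $4.20 (Helix) > $3.14 (Rook) > $2.15 (Hale) > $1.29 (Alder)
Slot 4 goes to the fourth-ranked bidder, Hale, who pays the next bid down: $1.29/click.

Hale; $1.29 per click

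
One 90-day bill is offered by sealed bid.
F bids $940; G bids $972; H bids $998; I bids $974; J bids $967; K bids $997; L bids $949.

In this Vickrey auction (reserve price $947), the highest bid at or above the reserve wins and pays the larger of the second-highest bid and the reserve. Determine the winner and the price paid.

Bids in order: 998 (H) > 997 (K) > 974 (I) > 972 (G) > 967 (J) > 949 (L) > …
H has the top bid at or above the reserve ($998).
Second-highest bid $997 exceeds the reserve $947 → payment $997.

H pays $997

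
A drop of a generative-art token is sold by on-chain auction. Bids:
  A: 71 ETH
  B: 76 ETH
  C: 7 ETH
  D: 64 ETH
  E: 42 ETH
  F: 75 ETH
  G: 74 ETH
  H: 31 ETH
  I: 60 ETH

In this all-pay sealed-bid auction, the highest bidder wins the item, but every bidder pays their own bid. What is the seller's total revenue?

Total revenue: 500 ETH

Bids ranked: 76 (B) > 75 (F) > 74 (G) > 71 (A) > 64 (D) > 60 (I) > …
Every bidder forfeits their bid regardless of winning.
Revenue = 71 + 76 + 7 + 64 + 42 + 75 + 74 + 31 + 60 = 500 ETH.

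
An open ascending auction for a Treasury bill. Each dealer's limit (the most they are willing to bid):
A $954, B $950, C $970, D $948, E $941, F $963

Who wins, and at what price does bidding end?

Limits ranked: 970 (C) > 963 (F) > 954 (A) > 950 (B) > 948 (D) > 941 (E)
Once the price passes $963, only C is left; the hammer falls at F's limit of $963.

C wins at $963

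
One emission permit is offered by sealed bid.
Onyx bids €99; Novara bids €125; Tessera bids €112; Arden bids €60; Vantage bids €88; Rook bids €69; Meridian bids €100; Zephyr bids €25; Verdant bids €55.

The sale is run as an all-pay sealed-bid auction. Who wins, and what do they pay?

Novara pays €125

Sorting bids: 125 (Novara) > 112 (Tessera) > 100 (Meridian) > 99 (Onyx) > 88 (Vantage) > 69 (Rook) > …
Novara is highest and takes the item; every bidder forfeits their bid.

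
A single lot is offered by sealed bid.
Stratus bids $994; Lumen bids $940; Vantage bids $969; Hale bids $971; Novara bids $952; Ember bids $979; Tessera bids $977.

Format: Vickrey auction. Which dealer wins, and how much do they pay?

Stratus pays $979

Sorting bids: 994 (Stratus) > 979 (Ember) > 977 (Tessera) > 971 (Hale) > 969 (Vantage) > 952 (Novara) > …
Stratus wins with the highest bid; price is set by the runner-up at $979.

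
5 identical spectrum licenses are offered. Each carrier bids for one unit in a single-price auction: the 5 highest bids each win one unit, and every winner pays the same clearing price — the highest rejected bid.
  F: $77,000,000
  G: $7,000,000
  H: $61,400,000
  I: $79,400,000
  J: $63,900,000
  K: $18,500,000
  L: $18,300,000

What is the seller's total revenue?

Total revenue: $91,500,000

Bids ranked high→low: 79,400,000 (I), 77,000,000 (F), 63,900,000 (J), 61,400,000 (H), 18,500,000 (K), 18,300,000 (L), 7,000,000 (G)
Winners (5 units): I, F, J, H, K.
First losing bid is L's $18,300,000, which sets the uniform price.
Total revenue = 5 × $18,300,000 = $91,500,000.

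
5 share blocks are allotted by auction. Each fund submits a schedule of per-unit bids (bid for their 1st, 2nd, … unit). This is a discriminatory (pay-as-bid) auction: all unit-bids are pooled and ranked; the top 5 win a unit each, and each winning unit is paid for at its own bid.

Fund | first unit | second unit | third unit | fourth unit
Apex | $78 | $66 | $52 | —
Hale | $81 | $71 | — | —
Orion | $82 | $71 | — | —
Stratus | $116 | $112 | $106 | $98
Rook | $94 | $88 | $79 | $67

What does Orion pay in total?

Pooled unit-bids ranked (top 5): 116 (Stratus-1), 112 (Stratus-2), 106 (Stratus-3), 98 (Stratus-4), 94 (Rook-1)
Next rejected bid: $88 (not a price — pay-as-bid).
Orion wins no units.

Orion pays $0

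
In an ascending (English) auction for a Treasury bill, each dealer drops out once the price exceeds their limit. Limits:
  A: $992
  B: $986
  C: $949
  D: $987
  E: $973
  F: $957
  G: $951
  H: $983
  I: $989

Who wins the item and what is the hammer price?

Rule: the price rises until one bidder remains; the winner pays the price at which the last rival dropped out.
Limits ranked: 992 (A) > 989 (I) > 987 (D) > 986 (B) > 983 (H) > 973 (E) > …
Bidding ends when I exits at $989; A takes it.

A wins at $989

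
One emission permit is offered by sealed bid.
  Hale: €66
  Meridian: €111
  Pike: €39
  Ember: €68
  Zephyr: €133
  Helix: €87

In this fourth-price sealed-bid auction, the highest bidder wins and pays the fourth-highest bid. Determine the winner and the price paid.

Rule: the highest bidder wins and pays the fourth-highest bid.
Bids in order: 133 (Zephyr) > 111 (Meridian) > 87 (Helix) > 68 (Ember) > 66 (Hale) > 39 (Pike)
Zephyr wins; payment is bid #4 in the ranking = €68.

Zephyr pays €68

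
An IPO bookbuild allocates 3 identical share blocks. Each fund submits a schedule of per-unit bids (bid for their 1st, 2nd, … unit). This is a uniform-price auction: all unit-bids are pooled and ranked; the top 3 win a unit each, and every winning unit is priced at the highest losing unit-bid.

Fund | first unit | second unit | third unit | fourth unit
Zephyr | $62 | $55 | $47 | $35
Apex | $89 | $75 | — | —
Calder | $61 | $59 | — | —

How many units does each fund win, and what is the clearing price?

All unit-bids, highest first — top 3: 89 (Apex-1), 75 (Apex-2), 62 (Zephyr-1)
Highest rejected unit-bid = $61.
Allocation: Apex 2, Zephyr 1.

Apex 2, Zephyr 1; clearing price $61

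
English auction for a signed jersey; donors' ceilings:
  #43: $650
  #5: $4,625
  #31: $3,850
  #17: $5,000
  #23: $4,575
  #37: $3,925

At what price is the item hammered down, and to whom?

#17 wins at $4,625

Open ascending-bid auction: the price rises until one bidder remains; the winner pays the price at which the last rival dropped out.
Sorting limits: 5,000 (#17) > 4,625 (#5) > 4,575 (#23) > 3,925 (#37) > 3,850 (#31) > 650 (#43)
Bidding ends when #5 exits at $4,625; #17 takes it.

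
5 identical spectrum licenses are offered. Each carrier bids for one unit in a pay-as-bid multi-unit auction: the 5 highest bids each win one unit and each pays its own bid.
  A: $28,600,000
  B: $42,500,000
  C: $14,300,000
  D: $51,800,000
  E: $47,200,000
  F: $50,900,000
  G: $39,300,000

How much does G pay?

Ordering the bids: 51,800,000 (D), 50,900,000 (F), 47,200,000 (E), 42,500,000 (B), 39,300,000 (G), 28,600,000 (A), 14,300,000 (C)
Top 5: D, F, E, B, G.
G wins → own bid $39,300,000.

G pays $39,300,000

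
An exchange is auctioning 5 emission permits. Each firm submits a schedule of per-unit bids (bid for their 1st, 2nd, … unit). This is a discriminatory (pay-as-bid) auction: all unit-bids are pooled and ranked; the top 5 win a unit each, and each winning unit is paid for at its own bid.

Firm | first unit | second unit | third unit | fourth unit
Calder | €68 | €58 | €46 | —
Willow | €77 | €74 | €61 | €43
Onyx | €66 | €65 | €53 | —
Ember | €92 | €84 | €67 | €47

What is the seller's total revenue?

Pooled unit-bids ranked (top 5): 92 (Ember-1), 84 (Ember-2), 77 (Willow-1), 74 (Willow-2), 68 (Calder-1)
Next rejected bid: €67 (not a price — pay-as-bid).
Each winning unit pays its own bid.
Revenue = 92 + 84 + 77 + 74 + 68 = €395.

Total revenue: €395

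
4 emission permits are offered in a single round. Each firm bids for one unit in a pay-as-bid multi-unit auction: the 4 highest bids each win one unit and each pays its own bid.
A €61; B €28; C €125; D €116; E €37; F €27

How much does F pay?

Ordering the bids: 125 (C), 116 (D), 61 (A), 37 (E), 28 (B), 27 (F)
The 4 highest are C, D, A, E.
F does not win → €0.

F pays €0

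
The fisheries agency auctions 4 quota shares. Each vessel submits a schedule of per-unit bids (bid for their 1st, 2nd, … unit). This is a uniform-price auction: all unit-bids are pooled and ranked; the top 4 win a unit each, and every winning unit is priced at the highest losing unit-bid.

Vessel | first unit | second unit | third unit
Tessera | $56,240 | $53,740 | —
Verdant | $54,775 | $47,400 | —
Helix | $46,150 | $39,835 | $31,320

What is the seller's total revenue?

Total revenue: $184,600

Merging the schedules and taking the best 4: 56,240 (Tessera-1), 54,775 (Verdant-1), 53,740 (Tessera-2), 47,400 (Verdant-2)
First bid not allocated: $46,150.
Allocation: Tessera 2, Verdant 2. Every unit priced at $46,150.
Revenue = 4 × 46,150 = $184,600.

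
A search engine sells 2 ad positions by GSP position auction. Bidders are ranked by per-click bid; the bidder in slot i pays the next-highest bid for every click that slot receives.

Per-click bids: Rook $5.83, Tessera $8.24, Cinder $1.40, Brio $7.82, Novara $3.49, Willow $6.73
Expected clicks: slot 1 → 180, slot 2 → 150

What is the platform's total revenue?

Total revenue: $2417.10

Sorting advertisers: $8.24 (Tessera) > $7.82 (Brio) > $6.73 (Willow) > …
Slot 1: Tessera pays $7.82 × 180 = $1407.60
Slot 2: Brio pays $6.73 × 150 = $1009.50
Total = $2417.10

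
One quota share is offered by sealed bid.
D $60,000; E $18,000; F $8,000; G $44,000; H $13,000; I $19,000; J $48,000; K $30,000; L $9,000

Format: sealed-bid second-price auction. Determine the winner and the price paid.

Bids in order: 60,000 (D) > 48,000 (J) > 44,000 (G) > 30,000 (K) > 19,000 (I) > 18,000 (E) > …
Second-price: D pays J's bid of $48,000.

D pays $48,000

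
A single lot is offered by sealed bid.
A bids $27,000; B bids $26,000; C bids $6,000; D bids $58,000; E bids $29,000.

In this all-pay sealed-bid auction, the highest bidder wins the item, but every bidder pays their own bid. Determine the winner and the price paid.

Bids in order: 58,000 (D) > 29,000 (E) > 27,000 (A) > 26,000 (B) > 6,000 (C)
D wins with the top bid; all bids are sunk regardless.

D pays $58,000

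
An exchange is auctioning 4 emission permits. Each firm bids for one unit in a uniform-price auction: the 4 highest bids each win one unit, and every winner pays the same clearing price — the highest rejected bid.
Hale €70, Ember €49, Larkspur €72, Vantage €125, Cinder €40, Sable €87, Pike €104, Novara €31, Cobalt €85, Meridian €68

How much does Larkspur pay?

Ordering the bids: 125 (Vantage), 104 (Pike), 87 (Sable), 85 (Cobalt), 72 (Larkspur), 70 (Hale), …
Winners (4 units): Vantage, Pike, Sable, Cobalt.
Highest unsuccessful bid: €72 → clearing price.
Larkspur does not win → pays €0.

Larkspur pays €0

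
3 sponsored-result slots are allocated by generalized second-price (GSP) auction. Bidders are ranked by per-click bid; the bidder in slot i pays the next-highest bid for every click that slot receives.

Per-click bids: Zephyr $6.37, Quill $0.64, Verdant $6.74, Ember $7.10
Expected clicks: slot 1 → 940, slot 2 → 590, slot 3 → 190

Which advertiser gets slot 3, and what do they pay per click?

Zephyr; $0.64 per click

Ranked by bid: $7.10 (Ember) > $6.74 (Verdant) > $6.37 (Zephyr) > $0.64 (Quill)
Slot 3 goes to the third-ranked bidder, Zephyr, who pays the next bid down: $0.64/click.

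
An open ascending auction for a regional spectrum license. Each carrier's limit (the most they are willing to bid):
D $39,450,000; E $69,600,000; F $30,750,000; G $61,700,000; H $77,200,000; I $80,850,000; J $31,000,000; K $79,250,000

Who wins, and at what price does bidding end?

I wins at $79,250,000

Open ascending-bid auction: the price rises until one bidder remains; the winner pays the price at which the last rival dropped out.
Limits ranked: 80,850,000 (I) > 79,250,000 (K) > 77,200,000 (H) > 69,600,000 (E) > 61,700,000 (G) > 39,450,000 (D) > …
K is the last rival to drop out, at $79,250,000; I remains and wins at that price.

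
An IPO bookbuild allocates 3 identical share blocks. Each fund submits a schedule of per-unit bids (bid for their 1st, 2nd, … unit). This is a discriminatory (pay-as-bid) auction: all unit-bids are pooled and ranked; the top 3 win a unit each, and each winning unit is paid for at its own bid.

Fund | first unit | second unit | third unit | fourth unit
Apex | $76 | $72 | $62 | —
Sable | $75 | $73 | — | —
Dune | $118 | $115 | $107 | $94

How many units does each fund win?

Dune 3

Merging the schedules and taking the best 3: 118 (Dune-1), 115 (Dune-2), 107 (Dune-3)
Next rejected bid: $94 (not a price — pay-as-bid).
Allocation: Dune 3.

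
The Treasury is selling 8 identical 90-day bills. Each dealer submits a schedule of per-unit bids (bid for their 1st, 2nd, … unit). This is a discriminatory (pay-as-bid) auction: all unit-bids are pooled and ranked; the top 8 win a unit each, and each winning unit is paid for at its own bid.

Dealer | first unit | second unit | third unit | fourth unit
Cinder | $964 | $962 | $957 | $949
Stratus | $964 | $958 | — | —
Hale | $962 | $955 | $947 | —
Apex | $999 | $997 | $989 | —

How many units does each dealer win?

Pooled unit-bids ranked (top 8): 999 (Apex-1), 997 (Apex-2), 989 (Apex-3), 964 (Cinder-1), 964 (Stratus-1), 962 (Cinder-2), 962 (Hale-1), 958 (Stratus-2)
Next rejected bid: $957 (not a price — pay-as-bid).
Allocation: Apex 3, Cinder 2, Hale 1, Stratus 2.

Apex 3, Cinder 2, Hale 1, Stratus 2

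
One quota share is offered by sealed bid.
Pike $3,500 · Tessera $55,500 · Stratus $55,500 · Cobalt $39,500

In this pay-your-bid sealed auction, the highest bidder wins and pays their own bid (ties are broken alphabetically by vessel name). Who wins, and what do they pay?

Rule: the highest bidder wins and pays their own bid.
Sorting bids: 55,500 (Stratus) > 55,500 (Tessera) > 39,500 (Cobalt) > 3,500 (Pike)
Stratus and Tessera tie at $55,500; tie-break gives it to Stratus.
First-price: Stratus pays what they bid, $55,500.

Stratus pays $55,500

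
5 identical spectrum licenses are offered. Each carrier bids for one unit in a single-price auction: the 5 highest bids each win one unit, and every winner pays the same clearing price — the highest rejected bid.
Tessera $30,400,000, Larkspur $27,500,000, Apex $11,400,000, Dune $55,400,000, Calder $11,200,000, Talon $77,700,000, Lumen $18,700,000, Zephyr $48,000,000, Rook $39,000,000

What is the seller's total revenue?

Sorting: 77,700,000 (Talon), 55,400,000 (Dune), 48,000,000 (Zephyr), 39,000,000 (Rook), 30,400,000 (Tessera), 27,500,000 (Larkspur), 18,700,000 (Lumen), …
Top 5: Talon, Dune, Zephyr, Rook, Tessera.
Highest unsuccessful bid: $27,500,000 → clearing price.
Total revenue = 5 × $27,500,000 = $137,500,000.

Total revenue: $137,500,000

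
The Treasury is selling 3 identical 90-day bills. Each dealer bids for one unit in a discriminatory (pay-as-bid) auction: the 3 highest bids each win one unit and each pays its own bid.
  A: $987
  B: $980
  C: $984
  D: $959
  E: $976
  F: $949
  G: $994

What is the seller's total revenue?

Ordering the bids: 994 (G), 987 (A), 984 (C), 980 (B), 976 (E), …
The 3 highest are G, A, C.
Total revenue = 994 + 987 + 984 = $2,965.

Total revenue: $2,965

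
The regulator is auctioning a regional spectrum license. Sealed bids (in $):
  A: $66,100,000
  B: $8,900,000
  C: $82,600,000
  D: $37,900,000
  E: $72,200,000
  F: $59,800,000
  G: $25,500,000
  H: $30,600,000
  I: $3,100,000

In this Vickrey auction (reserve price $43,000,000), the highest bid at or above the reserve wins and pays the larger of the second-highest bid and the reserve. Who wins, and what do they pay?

Bids in order: 82,600,000 (C) > 72,200,000 (E) > 66,100,000 (A) > 59,800,000 (F) > 37,900,000 (D) > 30,600,000 (H) > …
Highest eligible bid: C at $82,600,000.
max(second-highest $72,200,000, reserve $43,000,000) = $72,200,000; the reserve does not bind.

C pays $72,200,000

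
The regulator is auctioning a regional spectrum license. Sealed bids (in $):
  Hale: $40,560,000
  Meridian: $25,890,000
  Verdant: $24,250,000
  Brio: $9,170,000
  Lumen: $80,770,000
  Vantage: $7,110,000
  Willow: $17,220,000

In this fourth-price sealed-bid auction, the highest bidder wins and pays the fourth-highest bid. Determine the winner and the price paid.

Lumen pays $24,250,000

Bids in order: 80,770,000 (Lumen) > 40,560,000 (Hale) > 25,890,000 (Meridian) > 24,250,000 (Verdant) > 17,220,000 (Willow) > 9,170,000 (Brio) > …
Lumen wins; payment is bid #4 in the ranking = $24,250,000.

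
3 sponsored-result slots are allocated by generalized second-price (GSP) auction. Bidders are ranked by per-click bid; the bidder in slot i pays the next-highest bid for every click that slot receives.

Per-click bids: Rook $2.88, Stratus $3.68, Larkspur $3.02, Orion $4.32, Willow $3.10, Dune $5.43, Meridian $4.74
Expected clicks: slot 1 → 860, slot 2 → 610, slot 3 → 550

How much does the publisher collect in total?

Total revenue: $8735.60

Ranked by bid: $5.43 (Dune) > $4.74 (Meridian) > $4.32 (Orion) > $3.68 (Stratus) > …
Slot 1: Dune pays $4.74 × 860 = $4076.40
Slot 2: Meridian pays $4.32 × 610 = $2635.20
Slot 3: Orion pays $3.68 × 550 = $2024.00
Total = $8735.60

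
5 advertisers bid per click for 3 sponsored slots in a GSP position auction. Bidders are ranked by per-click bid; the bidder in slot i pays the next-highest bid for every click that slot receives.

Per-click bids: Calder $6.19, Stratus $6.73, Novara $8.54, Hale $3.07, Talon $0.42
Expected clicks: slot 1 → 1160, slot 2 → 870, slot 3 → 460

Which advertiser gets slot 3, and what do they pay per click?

Ranked by bid: $8.54 (Novara) > $6.73 (Stratus) > $6.19 (Calder) > $3.07 (Hale) > …
Slot 3 goes to the third-ranked bidder, Calder, who pays the next bid down: $3.07/click.

Calder; $3.07 per click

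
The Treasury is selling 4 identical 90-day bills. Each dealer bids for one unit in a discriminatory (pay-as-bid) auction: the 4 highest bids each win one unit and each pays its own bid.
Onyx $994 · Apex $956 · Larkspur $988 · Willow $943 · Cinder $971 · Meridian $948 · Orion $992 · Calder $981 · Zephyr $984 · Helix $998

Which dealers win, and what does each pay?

Helix $998, Onyx $994, Orion $992, Larkspur $988

Sorting: 998 (Helix), 994 (Onyx), 992 (Orion), 988 (Larkspur), 984 (Zephyr), 981 (Calder), …
Top 4: Helix, Onyx, Orion, Larkspur.
Each winner pays its own bid: Helix $998, Onyx $994, Orion $992, Larkspur $988.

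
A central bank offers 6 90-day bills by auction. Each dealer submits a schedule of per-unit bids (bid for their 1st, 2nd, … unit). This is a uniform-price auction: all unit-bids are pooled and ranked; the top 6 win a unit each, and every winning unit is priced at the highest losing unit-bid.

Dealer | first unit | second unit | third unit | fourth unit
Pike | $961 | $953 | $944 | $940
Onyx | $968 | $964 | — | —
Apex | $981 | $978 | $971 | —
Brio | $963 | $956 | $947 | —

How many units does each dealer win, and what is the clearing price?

All unit-bids, highest first — top 6: 981 (Apex-1), 978 (Apex-2), 971 (Apex-3), 968 (Onyx-1), 964 (Onyx-2), 963 (Brio-1)
The (k+1)-th unit-bid is $961.
Allocation: Apex 3, Brio 1, Onyx 2.

Apex 3, Brio 1, Onyx 2; clearing price $961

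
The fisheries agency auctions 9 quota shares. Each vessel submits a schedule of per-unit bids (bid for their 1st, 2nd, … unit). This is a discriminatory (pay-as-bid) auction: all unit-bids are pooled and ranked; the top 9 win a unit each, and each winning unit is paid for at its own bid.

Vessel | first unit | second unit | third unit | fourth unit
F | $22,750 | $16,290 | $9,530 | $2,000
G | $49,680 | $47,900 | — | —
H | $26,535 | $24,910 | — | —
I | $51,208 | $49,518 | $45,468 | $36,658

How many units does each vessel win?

F 1, G 2, H 2, I 4

Merging the schedules and taking the best 9: 51,208 (I-1), 49,680 (G-1), 49,518 (I-2), 47,900 (G-2), 45,468 (I-3), 36,658 (I-4), 26,535 (H-1), 24,910 (H-2), 22,750 (F-1)
Next rejected bid: $16,290 (not a price — pay-as-bid).
Allocation: F 1, G 2, H 2, I 4.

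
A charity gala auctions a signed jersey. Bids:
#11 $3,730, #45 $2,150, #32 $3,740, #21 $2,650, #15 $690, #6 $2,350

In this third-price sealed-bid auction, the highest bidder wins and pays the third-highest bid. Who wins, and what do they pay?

#32 pays $2,650

Third-price sealed-bid auction: the highest bidder wins and pays the third-highest bid.
Bids in order: 3,740 (#32) > 3,730 (#11) > 2,650 (#21) > 2,350 (#6) > 2,150 (#45) > 690 (#15)
#32 wins; payment is bid #3 in the ranking = $2,650.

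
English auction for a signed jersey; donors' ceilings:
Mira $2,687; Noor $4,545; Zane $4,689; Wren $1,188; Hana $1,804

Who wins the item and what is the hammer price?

Ascending (English) auction: the price rises until one bidder remains; the winner pays the price at which the last rival dropped out.
Sorting limits: 4,689 (Zane) > 4,545 (Noor) > 2,687 (Mira) > 1,804 (Hana) > 1,188 (Wren)
Bidding ends when Noor exits at $4,545; Zane takes it.

Zane wins at $4,545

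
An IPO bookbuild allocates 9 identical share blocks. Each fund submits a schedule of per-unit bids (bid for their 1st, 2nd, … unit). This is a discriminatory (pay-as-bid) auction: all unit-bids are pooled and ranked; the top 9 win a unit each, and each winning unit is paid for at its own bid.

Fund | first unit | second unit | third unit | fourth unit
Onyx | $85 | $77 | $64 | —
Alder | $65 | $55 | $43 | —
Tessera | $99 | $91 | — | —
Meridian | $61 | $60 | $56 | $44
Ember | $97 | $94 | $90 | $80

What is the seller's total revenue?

Total revenue: $778

Pooled unit-bids ranked (top 9): 99 (Tessera-1), 97 (Ember-1), 94 (Ember-2), 91 (Tessera-2), 90 (Ember-3), 85 (Onyx-1), 80 (Ember-4), 77 (Onyx-2), 65 (Alder-1)
Next rejected bid: $64 (not a price — pay-as-bid).
Each winning unit pays its own bid.
Revenue = 99 + 97 + 94 + 91 + 90 + 85 + 80 + 77 + 65 = $778.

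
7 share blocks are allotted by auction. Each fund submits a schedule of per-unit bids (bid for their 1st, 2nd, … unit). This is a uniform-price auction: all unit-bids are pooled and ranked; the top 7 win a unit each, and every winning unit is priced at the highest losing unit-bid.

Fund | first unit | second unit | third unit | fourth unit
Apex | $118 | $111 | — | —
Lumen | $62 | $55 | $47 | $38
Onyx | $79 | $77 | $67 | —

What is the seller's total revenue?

Total revenue: $329

Pooled unit-bids ranked (top 7): 118 (Apex-1), 111 (Apex-2), 79 (Onyx-1), 77 (Onyx-2), 67 (Onyx-3), 62 (Lumen-1), 55 (Lumen-2)
First bid not allocated: $47.
Allocation: Apex 2, Lumen 2, Onyx 3. Every unit priced at $47.
Revenue = 7 × 47 = $329.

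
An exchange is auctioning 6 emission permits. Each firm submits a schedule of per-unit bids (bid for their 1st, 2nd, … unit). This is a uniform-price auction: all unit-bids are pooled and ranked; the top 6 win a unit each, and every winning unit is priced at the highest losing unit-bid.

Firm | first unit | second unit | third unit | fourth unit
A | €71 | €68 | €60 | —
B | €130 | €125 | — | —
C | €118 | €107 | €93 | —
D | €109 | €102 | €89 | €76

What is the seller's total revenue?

Total revenue: €558

Merging the schedules and taking the best 6: 130 (B-1), 125 (B-2), 118 (C-1), 109 (D-1), 107 (C-2), 102 (D-2)
First bid not allocated: €93.
Allocation: B 2, C 2, D 2. Every unit priced at €93.
Revenue = 6 × 93 = €558.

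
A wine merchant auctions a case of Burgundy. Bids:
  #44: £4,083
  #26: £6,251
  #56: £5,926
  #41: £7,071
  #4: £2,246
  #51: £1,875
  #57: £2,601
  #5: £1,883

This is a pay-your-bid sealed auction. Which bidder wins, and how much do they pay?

#41 pays £7,071

Sorting bids: 7,071 (#41) > 6,251 (#26) > 5,926 (#56) > 4,083 (#44) > 2,601 (#57) > 2,246 (#4) > …
First-price: #41 pays what they bid, £7,071.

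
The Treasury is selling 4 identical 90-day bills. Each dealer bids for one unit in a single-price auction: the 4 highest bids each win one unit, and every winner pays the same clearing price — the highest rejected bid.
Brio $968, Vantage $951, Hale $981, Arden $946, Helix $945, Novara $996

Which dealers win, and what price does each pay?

Novara, Hale, Brio, Vantage; each pays $946

Ordering the bids: 996 (Novara), 981 (Hale), 968 (Brio), 951 (Vantage), 946 (Arden), 945 (Helix)
Top 4: Novara, Hale, Brio, Vantage.
Highest unsuccessful bid: $946 → clearing price.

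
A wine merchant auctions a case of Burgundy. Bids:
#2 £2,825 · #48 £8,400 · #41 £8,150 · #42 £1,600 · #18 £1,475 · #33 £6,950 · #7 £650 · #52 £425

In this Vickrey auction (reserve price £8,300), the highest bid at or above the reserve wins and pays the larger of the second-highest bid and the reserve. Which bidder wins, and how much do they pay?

Bids ranked: 8,400 (#48) > 8,150 (#41) > 6,950 (#33) > 2,825 (#2) > 1,600 (#42) > 1,475 (#18) > …
#48 has the top bid at or above the reserve (£8,400).
Second-highest bid £8,150 is below the reserve £8,300, so the reserve binds → payment £8,300.

#48 pays £8,300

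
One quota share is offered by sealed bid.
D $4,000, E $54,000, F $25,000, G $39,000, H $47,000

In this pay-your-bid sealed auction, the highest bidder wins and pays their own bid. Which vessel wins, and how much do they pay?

Sorting bids: 54,000 (E) > 47,000 (H) > 39,000 (G) > 25,000 (F) > 4,000 (D)
E is highest → pays own bid, $54,000.

E pays $54,000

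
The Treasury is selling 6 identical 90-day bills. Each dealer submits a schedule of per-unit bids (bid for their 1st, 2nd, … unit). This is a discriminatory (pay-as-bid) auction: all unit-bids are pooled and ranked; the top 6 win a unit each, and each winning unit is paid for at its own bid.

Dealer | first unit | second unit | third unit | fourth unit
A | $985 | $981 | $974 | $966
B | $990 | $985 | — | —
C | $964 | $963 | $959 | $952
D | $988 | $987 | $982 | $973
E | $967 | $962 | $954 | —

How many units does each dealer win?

A 1, B 2, D 3

Pooled unit-bids ranked (top 6): 990 (B-1), 988 (D-1), 987 (D-2), 985 (A-1), 985 (B-2), 982 (D-3)
Next rejected bid: $981 (not a price — pay-as-bid).
Allocation: A 1, B 2, D 3.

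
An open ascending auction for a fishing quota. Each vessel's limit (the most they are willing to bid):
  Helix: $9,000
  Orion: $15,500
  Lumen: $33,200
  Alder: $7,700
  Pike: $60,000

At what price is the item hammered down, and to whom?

Pike wins at $33,200

Sorting limits: 60,000 (Pike) > 33,200 (Lumen) > 15,500 (Orion) > 9,000 (Helix) > 7,700 (Alder)
Lumen is the last rival to drop out, at $33,200; Pike remains and wins at that price.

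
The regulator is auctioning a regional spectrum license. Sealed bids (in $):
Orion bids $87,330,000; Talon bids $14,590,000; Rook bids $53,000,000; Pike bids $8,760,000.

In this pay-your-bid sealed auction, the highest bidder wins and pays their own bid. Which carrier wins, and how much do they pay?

Orion pays $87,330,000

Rule: the highest bidder wins and pays their own bid.
Bids ranked: 87,330,000 (Orion) > 53,000,000 (Rook) > 14,590,000 (Talon) > 8,760,000 (Pike)
First-price: Orion pays what they bid, $87,330,000.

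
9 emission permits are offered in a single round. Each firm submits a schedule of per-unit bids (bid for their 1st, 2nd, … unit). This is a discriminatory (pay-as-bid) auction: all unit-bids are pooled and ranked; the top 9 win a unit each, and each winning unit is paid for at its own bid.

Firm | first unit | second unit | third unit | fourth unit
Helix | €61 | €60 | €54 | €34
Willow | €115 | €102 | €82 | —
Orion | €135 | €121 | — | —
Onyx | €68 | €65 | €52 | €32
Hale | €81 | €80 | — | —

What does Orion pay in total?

Merging the schedules and taking the best 9: 135 (Orion-1), 121 (Orion-2), 115 (Willow-1), 102 (Willow-2), 82 (Willow-3), 81 (Hale-1), 80 (Hale-2), 68 (Onyx-1), 65 (Onyx-2)
Next rejected bid: €61 (not a price — pay-as-bid).
Orion's winning unit-bids: 135 + 121 = €256.

Orion pays €256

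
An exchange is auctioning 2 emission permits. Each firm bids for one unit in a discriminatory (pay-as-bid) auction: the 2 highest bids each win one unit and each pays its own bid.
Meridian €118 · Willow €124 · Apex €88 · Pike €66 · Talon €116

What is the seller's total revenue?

Sorting: 124 (Willow), 118 (Meridian), 116 (Talon), 88 (Apex), …
Winners (2 units): Willow, Meridian.
Total revenue = 124 + 118 = €242.

Total revenue: €242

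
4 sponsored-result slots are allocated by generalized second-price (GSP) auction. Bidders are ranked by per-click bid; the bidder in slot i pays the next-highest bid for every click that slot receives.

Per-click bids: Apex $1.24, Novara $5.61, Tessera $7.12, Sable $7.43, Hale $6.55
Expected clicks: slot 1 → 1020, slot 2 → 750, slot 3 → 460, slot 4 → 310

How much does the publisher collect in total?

Ranked by bid: $7.43 (Sable) > $7.12 (Tessera) > $6.55 (Hale) > $5.61 (Novara) > $1.24 (Apex)
Slot 1: Sable pays $7.12 × 1020 = $7262.40
Slot 2: Tessera pays $6.55 × 750 = $4912.50
Slot 3: Hale pays $5.61 × 460 = $2580.60
Slot 4: Novara pays $1.24 × 310 = $384.40
Total = $15139.90

Total revenue: $15139.90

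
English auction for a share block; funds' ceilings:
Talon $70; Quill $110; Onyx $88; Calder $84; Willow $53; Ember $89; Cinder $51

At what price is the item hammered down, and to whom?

Quill wins at $89

Sorting limits: 110 (Quill) > 89 (Ember) > 88 (Onyx) > 84 (Calder) > 70 (Talon) > 53 (Willow) > …
Once the price passes $89, only Quill is left; the hammer falls at Ember's limit of $89.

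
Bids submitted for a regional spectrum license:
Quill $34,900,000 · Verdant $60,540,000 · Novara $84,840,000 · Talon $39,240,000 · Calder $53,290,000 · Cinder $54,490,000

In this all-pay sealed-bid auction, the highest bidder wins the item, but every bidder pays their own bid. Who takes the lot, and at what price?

All-pay sealed-bid auction: the highest bidder wins the item, but every bidder pays their own bid.
Sorting bids: 84,840,000 (Novara) > 60,540,000 (Verdant) > 54,490,000 (Cinder) > 53,290,000 (Calder) > 39,240,000 (Talon) > 34,900,000 (Quill)
Novara wins with the top bid; all bids are sunk regardless.

Novara pays $84,840,000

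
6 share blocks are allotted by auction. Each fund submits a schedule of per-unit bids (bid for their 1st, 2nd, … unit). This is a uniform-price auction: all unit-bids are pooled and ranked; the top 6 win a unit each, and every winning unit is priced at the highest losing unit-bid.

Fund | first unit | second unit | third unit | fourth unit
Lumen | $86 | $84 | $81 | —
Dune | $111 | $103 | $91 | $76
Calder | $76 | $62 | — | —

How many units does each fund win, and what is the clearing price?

Merging the schedules and taking the best 6: 111 (Dune-1), 103 (Dune-2), 91 (Dune-3), 86 (Lumen-1), 84 (Lumen-2), 81 (Lumen-3)
Highest rejected unit-bid = $76.
Allocation: Dune 3, Lumen 3.

Dune 3, Lumen 3; clearing price $76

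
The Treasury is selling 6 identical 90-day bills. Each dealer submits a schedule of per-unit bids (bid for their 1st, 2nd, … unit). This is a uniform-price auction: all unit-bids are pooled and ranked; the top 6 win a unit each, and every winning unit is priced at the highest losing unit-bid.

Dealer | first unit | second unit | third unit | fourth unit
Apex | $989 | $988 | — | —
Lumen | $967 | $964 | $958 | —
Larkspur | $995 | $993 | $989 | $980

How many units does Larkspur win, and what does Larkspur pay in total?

Merging the schedules and taking the best 6: 995 (Larkspur-1), 993 (Larkspur-2), 989 (Apex-1), 989 (Larkspur-3), 988 (Apex-2), 980 (Larkspur-4)
First bid not allocated: $967.
Larkspur wins 4 unit(s) at $967 each.

Larkspur: 4 units, pays $3,868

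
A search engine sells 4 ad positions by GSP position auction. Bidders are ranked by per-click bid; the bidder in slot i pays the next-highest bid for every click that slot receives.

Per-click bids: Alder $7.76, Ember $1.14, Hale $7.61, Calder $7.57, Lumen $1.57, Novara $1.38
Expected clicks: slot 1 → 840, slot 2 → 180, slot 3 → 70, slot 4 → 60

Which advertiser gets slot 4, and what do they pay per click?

Lumen; $1.38 per click

Ranked by bid: $7.76 (Alder) > $7.61 (Hale) > $7.57 (Calder) > $1.57 (Lumen) > $1.38 (Novara) > …
Slot 4 goes to the fourth-ranked bidder, Lumen, who pays the next bid down: $1.38/click.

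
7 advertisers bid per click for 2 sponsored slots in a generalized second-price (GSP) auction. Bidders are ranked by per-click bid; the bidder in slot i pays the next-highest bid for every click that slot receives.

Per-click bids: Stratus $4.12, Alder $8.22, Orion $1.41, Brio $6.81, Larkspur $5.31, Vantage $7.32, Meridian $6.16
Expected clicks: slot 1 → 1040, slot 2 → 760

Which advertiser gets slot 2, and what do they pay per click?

Sorting advertisers: $8.22 (Alder) > $7.32 (Vantage) > $6.81 (Brio) > …
Slot 2 goes to the second-ranked bidder, Vantage, who pays the next bid down: $6.81/click.

Vantage; $6.81 per click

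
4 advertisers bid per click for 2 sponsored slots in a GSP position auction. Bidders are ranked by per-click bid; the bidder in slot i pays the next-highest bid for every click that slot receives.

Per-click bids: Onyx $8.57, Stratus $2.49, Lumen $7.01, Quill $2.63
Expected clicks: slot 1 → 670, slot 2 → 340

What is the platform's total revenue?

Per-click bids in order: $8.57 (Onyx) > $7.01 (Lumen) > $2.63 (Quill) > …
Slot 1: Onyx pays $7.01 × 670 = $4696.70
Slot 2: Lumen pays $2.63 × 340 = $894.20
Total = $5590.90

Total revenue: $5590.90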